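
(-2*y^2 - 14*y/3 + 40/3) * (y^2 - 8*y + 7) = -2*y^4 + 34*y^3/3 + 110*y^2/3 - 418*y/3 + 280/3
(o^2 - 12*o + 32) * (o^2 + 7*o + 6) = o^4 - 5*o^3 - 46*o^2 + 152*o + 192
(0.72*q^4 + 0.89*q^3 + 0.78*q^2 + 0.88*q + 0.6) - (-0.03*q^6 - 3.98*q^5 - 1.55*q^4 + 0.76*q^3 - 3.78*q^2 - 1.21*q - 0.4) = 0.03*q^6 + 3.98*q^5 + 2.27*q^4 + 0.13*q^3 + 4.56*q^2 + 2.09*q + 1.0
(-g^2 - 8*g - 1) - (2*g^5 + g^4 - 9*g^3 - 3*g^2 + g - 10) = -2*g^5 - g^4 + 9*g^3 + 2*g^2 - 9*g + 9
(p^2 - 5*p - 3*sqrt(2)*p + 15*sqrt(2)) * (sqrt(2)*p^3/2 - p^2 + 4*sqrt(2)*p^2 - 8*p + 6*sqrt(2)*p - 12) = sqrt(2)*p^5/2 - 4*p^4 + 3*sqrt(2)*p^4/2 - 11*sqrt(2)*p^3 - 12*p^3 - 21*sqrt(2)*p^2 + 112*p^2 - 84*sqrt(2)*p + 240*p - 180*sqrt(2)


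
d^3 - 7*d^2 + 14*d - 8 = (d - 4)*(d - 2)*(d - 1)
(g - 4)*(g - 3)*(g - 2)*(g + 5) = g^4 - 4*g^3 - 19*g^2 + 106*g - 120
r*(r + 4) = r^2 + 4*r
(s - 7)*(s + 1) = s^2 - 6*s - 7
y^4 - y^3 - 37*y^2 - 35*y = y*(y - 7)*(y + 1)*(y + 5)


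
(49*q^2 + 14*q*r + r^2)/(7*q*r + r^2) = (7*q + r)/r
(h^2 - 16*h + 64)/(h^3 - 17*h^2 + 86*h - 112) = (h - 8)/(h^2 - 9*h + 14)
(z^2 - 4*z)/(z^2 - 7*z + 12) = z/(z - 3)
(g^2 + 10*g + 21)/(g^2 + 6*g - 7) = (g + 3)/(g - 1)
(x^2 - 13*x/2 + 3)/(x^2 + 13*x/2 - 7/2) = (x - 6)/(x + 7)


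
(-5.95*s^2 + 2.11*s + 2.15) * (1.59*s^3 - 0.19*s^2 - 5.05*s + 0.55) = -9.4605*s^5 + 4.4854*s^4 + 33.0651*s^3 - 14.3365*s^2 - 9.697*s + 1.1825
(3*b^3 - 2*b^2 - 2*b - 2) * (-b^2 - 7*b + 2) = -3*b^5 - 19*b^4 + 22*b^3 + 12*b^2 + 10*b - 4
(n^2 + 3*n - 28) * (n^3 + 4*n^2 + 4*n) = n^5 + 7*n^4 - 12*n^3 - 100*n^2 - 112*n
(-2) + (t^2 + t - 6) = t^2 + t - 8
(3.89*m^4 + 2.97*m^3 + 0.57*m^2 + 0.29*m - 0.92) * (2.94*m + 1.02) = 11.4366*m^5 + 12.6996*m^4 + 4.7052*m^3 + 1.434*m^2 - 2.409*m - 0.9384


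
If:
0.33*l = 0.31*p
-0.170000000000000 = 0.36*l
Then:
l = -0.47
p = -0.50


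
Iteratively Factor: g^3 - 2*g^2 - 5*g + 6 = (g - 1)*(g^2 - g - 6) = (g - 3)*(g - 1)*(g + 2)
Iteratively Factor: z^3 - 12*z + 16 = (z - 2)*(z^2 + 2*z - 8) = (z - 2)^2*(z + 4)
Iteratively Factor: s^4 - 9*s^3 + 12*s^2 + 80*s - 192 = (s + 3)*(s^3 - 12*s^2 + 48*s - 64) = (s - 4)*(s + 3)*(s^2 - 8*s + 16) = (s - 4)^2*(s + 3)*(s - 4)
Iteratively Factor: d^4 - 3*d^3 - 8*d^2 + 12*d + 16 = (d + 1)*(d^3 - 4*d^2 - 4*d + 16) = (d - 2)*(d + 1)*(d^2 - 2*d - 8) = (d - 4)*(d - 2)*(d + 1)*(d + 2)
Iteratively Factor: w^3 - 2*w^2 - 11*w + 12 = (w + 3)*(w^2 - 5*w + 4) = (w - 4)*(w + 3)*(w - 1)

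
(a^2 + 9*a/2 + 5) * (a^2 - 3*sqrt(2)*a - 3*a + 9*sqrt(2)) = a^4 - 3*sqrt(2)*a^3 + 3*a^3/2 - 17*a^2/2 - 9*sqrt(2)*a^2/2 - 15*a + 51*sqrt(2)*a/2 + 45*sqrt(2)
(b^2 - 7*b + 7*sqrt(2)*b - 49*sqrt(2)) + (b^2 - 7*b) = 2*b^2 - 14*b + 7*sqrt(2)*b - 49*sqrt(2)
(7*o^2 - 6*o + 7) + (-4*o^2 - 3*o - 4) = 3*o^2 - 9*o + 3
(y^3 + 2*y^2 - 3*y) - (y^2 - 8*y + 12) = y^3 + y^2 + 5*y - 12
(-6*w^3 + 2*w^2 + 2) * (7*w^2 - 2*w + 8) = -42*w^5 + 26*w^4 - 52*w^3 + 30*w^2 - 4*w + 16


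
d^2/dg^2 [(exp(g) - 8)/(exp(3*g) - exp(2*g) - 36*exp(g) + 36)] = (4*exp(6*g) - 75*exp(5*g) + 233*exp(4*g) + 40*exp(3*g) + 1944*exp(2*g) - 10224*exp(g) - 9072)*exp(g)/(exp(9*g) - 3*exp(8*g) - 105*exp(7*g) + 323*exp(6*g) + 3564*exp(5*g) - 11556*exp(4*g) - 34992*exp(3*g) + 136080*exp(2*g) - 139968*exp(g) + 46656)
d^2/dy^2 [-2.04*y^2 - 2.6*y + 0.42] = -4.08000000000000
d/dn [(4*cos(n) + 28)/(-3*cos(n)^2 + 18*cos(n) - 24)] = 4*(sin(n)^2 - 14*cos(n) + 49)*sin(n)/(3*(cos(n)^2 - 6*cos(n) + 8)^2)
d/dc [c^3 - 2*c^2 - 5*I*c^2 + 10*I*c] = 3*c^2 - 4*c - 10*I*c + 10*I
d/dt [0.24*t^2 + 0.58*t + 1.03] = 0.48*t + 0.58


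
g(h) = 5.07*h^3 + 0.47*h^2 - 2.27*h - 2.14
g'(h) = 15.21*h^2 + 0.94*h - 2.27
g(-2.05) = -39.19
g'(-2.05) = 59.72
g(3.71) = 254.81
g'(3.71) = 210.57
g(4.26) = 388.67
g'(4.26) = 277.76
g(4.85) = 576.31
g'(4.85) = 360.07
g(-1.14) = -6.45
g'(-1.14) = 16.43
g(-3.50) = -205.81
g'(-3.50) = 180.76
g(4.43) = 437.80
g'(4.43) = 300.39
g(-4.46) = -432.46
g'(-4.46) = 296.09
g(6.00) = 1096.28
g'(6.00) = 550.93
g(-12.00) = -8668.18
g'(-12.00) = 2176.69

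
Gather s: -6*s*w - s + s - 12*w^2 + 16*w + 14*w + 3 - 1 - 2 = -6*s*w - 12*w^2 + 30*w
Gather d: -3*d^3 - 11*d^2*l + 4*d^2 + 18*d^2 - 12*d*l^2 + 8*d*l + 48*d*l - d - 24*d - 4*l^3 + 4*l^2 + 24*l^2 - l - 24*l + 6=-3*d^3 + d^2*(22 - 11*l) + d*(-12*l^2 + 56*l - 25) - 4*l^3 + 28*l^2 - 25*l + 6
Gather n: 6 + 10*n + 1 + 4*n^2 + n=4*n^2 + 11*n + 7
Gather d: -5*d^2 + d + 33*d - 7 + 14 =-5*d^2 + 34*d + 7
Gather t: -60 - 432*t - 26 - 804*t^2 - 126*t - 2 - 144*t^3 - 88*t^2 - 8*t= -144*t^3 - 892*t^2 - 566*t - 88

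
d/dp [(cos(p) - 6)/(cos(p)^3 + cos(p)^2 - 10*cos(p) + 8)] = (-21*cos(p) - 17*cos(2*p) + cos(3*p) + 87)*sin(p)/(2*(cos(p)^3 + cos(p)^2 - 10*cos(p) + 8)^2)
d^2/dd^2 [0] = 0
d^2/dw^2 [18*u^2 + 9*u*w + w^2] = 2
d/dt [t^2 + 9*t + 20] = 2*t + 9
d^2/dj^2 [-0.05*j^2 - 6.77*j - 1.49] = -0.100000000000000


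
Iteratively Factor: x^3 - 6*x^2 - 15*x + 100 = (x - 5)*(x^2 - x - 20) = (x - 5)^2*(x + 4)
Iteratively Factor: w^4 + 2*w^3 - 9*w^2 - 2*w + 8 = (w + 4)*(w^3 - 2*w^2 - w + 2) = (w - 2)*(w + 4)*(w^2 - 1) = (w - 2)*(w - 1)*(w + 4)*(w + 1)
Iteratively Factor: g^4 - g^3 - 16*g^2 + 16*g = (g)*(g^3 - g^2 - 16*g + 16) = g*(g - 1)*(g^2 - 16) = g*(g - 1)*(g + 4)*(g - 4)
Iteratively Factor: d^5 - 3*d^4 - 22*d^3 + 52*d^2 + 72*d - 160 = (d + 4)*(d^4 - 7*d^3 + 6*d^2 + 28*d - 40) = (d + 2)*(d + 4)*(d^3 - 9*d^2 + 24*d - 20) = (d - 2)*(d + 2)*(d + 4)*(d^2 - 7*d + 10) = (d - 2)^2*(d + 2)*(d + 4)*(d - 5)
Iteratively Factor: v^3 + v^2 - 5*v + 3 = (v - 1)*(v^2 + 2*v - 3) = (v - 1)^2*(v + 3)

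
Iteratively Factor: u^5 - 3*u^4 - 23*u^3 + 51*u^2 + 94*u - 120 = (u + 2)*(u^4 - 5*u^3 - 13*u^2 + 77*u - 60) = (u + 2)*(u + 4)*(u^3 - 9*u^2 + 23*u - 15) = (u - 3)*(u + 2)*(u + 4)*(u^2 - 6*u + 5) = (u - 5)*(u - 3)*(u + 2)*(u + 4)*(u - 1)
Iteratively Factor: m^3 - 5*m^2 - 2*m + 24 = (m - 4)*(m^2 - m - 6) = (m - 4)*(m - 3)*(m + 2)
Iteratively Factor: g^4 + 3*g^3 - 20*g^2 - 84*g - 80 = (g + 2)*(g^3 + g^2 - 22*g - 40) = (g + 2)^2*(g^2 - g - 20) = (g - 5)*(g + 2)^2*(g + 4)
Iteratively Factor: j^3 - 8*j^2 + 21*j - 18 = (j - 3)*(j^2 - 5*j + 6) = (j - 3)*(j - 2)*(j - 3)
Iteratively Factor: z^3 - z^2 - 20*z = (z)*(z^2 - z - 20) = z*(z + 4)*(z - 5)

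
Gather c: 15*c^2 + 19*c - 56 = 15*c^2 + 19*c - 56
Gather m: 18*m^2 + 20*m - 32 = 18*m^2 + 20*m - 32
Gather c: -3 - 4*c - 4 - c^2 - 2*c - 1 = -c^2 - 6*c - 8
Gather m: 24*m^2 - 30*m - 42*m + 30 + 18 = 24*m^2 - 72*m + 48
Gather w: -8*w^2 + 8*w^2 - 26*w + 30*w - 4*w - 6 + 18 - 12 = 0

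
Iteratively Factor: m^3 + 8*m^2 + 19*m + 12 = (m + 1)*(m^2 + 7*m + 12) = (m + 1)*(m + 4)*(m + 3)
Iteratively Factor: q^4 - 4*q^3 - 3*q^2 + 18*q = (q + 2)*(q^3 - 6*q^2 + 9*q) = q*(q + 2)*(q^2 - 6*q + 9) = q*(q - 3)*(q + 2)*(q - 3)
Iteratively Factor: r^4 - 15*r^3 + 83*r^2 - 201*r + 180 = (r - 4)*(r^3 - 11*r^2 + 39*r - 45) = (r - 4)*(r - 3)*(r^2 - 8*r + 15) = (r - 5)*(r - 4)*(r - 3)*(r - 3)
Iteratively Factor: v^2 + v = (v + 1)*(v)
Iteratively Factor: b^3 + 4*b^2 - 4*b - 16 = (b + 2)*(b^2 + 2*b - 8) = (b + 2)*(b + 4)*(b - 2)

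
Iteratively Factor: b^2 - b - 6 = (b - 3)*(b + 2)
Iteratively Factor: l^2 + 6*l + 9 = (l + 3)*(l + 3)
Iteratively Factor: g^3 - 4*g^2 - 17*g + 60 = (g - 3)*(g^2 - g - 20) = (g - 5)*(g - 3)*(g + 4)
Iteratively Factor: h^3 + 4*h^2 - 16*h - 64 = (h + 4)*(h^2 - 16) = (h - 4)*(h + 4)*(h + 4)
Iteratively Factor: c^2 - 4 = (c - 2)*(c + 2)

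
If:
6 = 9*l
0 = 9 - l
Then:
No Solution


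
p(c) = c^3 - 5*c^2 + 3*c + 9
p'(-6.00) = 171.00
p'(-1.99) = 34.78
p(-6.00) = -405.00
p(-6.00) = -405.00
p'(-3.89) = 87.30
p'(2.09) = -4.80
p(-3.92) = -139.83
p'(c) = 3*c^2 - 10*c + 3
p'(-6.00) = 171.00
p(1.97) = 3.15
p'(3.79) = 8.19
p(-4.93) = -247.14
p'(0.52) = -1.39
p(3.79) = 2.99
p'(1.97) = -5.06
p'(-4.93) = 125.21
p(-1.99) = -24.65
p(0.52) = 9.35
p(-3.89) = -137.19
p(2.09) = 2.56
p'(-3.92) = 88.30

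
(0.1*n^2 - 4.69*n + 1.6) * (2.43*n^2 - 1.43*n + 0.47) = 0.243*n^4 - 11.5397*n^3 + 10.6417*n^2 - 4.4923*n + 0.752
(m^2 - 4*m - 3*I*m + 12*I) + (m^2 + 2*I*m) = 2*m^2 - 4*m - I*m + 12*I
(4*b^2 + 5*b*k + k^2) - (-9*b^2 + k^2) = 13*b^2 + 5*b*k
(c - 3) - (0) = c - 3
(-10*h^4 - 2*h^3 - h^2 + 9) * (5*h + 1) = -50*h^5 - 20*h^4 - 7*h^3 - h^2 + 45*h + 9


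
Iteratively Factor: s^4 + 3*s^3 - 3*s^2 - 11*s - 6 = (s + 3)*(s^3 - 3*s - 2) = (s + 1)*(s + 3)*(s^2 - s - 2) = (s + 1)^2*(s + 3)*(s - 2)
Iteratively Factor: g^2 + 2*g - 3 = (g - 1)*(g + 3)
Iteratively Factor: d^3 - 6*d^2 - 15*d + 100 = (d - 5)*(d^2 - d - 20) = (d - 5)*(d + 4)*(d - 5)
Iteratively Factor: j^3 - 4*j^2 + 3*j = (j - 3)*(j^2 - j) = j*(j - 3)*(j - 1)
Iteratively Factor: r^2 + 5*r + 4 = (r + 1)*(r + 4)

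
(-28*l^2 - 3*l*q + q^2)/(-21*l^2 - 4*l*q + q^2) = (4*l + q)/(3*l + q)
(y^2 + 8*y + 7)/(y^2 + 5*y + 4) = (y + 7)/(y + 4)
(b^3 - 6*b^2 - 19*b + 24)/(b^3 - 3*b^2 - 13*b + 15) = (b - 8)/(b - 5)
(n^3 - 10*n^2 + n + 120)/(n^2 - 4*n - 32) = (n^2 - 2*n - 15)/(n + 4)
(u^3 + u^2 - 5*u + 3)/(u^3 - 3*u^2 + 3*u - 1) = (u + 3)/(u - 1)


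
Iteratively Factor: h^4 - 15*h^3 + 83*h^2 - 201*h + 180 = (h - 4)*(h^3 - 11*h^2 + 39*h - 45) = (h - 4)*(h - 3)*(h^2 - 8*h + 15) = (h - 4)*(h - 3)^2*(h - 5)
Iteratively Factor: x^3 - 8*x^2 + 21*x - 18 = (x - 3)*(x^2 - 5*x + 6) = (x - 3)*(x - 2)*(x - 3)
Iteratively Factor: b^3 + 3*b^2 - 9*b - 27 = (b + 3)*(b^2 - 9) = (b + 3)^2*(b - 3)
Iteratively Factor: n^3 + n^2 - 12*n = (n)*(n^2 + n - 12) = n*(n - 3)*(n + 4)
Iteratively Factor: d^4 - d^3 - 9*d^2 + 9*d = (d + 3)*(d^3 - 4*d^2 + 3*d) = (d - 3)*(d + 3)*(d^2 - d) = (d - 3)*(d - 1)*(d + 3)*(d)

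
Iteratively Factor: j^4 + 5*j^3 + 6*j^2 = (j + 2)*(j^3 + 3*j^2) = j*(j + 2)*(j^2 + 3*j) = j*(j + 2)*(j + 3)*(j)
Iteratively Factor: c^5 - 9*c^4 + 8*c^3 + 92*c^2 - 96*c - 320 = (c - 4)*(c^4 - 5*c^3 - 12*c^2 + 44*c + 80) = (c - 4)^2*(c^3 - c^2 - 16*c - 20) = (c - 4)^2*(c + 2)*(c^2 - 3*c - 10) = (c - 4)^2*(c + 2)^2*(c - 5)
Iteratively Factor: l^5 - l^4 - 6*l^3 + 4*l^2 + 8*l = (l)*(l^4 - l^3 - 6*l^2 + 4*l + 8) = l*(l - 2)*(l^3 + l^2 - 4*l - 4) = l*(l - 2)*(l + 1)*(l^2 - 4) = l*(l - 2)*(l + 1)*(l + 2)*(l - 2)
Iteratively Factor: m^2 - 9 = (m + 3)*(m - 3)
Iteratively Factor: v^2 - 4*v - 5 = (v - 5)*(v + 1)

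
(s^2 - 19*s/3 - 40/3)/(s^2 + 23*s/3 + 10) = (s - 8)/(s + 6)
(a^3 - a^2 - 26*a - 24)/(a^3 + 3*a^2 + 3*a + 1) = (a^2 - 2*a - 24)/(a^2 + 2*a + 1)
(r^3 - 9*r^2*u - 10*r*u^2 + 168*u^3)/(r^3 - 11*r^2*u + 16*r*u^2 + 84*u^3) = (r + 4*u)/(r + 2*u)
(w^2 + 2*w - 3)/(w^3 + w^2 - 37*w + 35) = (w + 3)/(w^2 + 2*w - 35)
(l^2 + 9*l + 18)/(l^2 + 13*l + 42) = (l + 3)/(l + 7)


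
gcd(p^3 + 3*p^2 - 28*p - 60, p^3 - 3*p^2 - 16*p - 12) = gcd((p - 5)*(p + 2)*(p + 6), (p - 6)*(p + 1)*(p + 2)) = p + 2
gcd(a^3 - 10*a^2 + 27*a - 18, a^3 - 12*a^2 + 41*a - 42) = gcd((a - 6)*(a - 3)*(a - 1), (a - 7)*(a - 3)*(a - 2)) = a - 3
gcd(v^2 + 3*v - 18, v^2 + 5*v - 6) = v + 6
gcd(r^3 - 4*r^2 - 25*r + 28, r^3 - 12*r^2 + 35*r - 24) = r - 1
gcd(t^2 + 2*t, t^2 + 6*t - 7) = 1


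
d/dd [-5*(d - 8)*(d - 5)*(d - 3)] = -15*d^2 + 160*d - 395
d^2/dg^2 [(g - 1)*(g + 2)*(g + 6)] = 6*g + 14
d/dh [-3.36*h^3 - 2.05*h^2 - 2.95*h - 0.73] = -10.08*h^2 - 4.1*h - 2.95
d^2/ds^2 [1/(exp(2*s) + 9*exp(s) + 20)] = (2*(2*exp(s) + 9)^2*exp(s) - (4*exp(s) + 9)*(exp(2*s) + 9*exp(s) + 20))*exp(s)/(exp(2*s) + 9*exp(s) + 20)^3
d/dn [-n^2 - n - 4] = -2*n - 1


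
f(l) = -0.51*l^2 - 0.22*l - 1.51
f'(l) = -1.02*l - 0.22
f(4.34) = -12.07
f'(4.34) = -4.65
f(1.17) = -2.47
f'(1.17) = -1.41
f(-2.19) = -3.47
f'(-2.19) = 2.01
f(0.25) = -1.60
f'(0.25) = -0.48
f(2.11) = -4.24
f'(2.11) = -2.37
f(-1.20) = -1.98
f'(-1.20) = 1.00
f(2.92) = -6.50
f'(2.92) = -3.20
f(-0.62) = -1.57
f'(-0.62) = 0.41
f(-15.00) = -112.96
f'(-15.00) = 15.08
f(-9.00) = -40.84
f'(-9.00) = 8.96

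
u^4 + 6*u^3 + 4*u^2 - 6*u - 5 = (u - 1)*(u + 1)^2*(u + 5)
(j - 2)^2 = j^2 - 4*j + 4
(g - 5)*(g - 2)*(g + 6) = g^3 - g^2 - 32*g + 60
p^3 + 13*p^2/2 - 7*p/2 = p*(p - 1/2)*(p + 7)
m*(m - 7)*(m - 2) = m^3 - 9*m^2 + 14*m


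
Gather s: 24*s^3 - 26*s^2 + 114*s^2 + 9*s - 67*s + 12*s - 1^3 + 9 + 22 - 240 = 24*s^3 + 88*s^2 - 46*s - 210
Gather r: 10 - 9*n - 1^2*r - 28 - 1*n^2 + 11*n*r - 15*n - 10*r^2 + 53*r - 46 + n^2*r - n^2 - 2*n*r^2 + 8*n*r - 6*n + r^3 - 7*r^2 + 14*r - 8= -2*n^2 - 30*n + r^3 + r^2*(-2*n - 17) + r*(n^2 + 19*n + 66) - 72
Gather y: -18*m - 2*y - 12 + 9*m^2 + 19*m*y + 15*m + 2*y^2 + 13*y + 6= 9*m^2 - 3*m + 2*y^2 + y*(19*m + 11) - 6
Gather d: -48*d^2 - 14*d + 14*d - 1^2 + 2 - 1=-48*d^2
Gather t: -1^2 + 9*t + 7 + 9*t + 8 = 18*t + 14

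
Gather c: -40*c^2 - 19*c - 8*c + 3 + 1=-40*c^2 - 27*c + 4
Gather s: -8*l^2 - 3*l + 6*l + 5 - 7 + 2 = -8*l^2 + 3*l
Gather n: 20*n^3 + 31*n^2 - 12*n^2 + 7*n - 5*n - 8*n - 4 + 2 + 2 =20*n^3 + 19*n^2 - 6*n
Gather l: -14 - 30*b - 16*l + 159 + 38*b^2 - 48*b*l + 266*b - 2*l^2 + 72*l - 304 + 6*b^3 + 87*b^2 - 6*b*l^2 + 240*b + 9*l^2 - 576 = 6*b^3 + 125*b^2 + 476*b + l^2*(7 - 6*b) + l*(56 - 48*b) - 735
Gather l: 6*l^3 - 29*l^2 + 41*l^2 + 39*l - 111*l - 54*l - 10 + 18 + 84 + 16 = 6*l^3 + 12*l^2 - 126*l + 108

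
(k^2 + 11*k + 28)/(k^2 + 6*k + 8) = (k + 7)/(k + 2)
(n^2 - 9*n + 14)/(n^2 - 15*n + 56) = (n - 2)/(n - 8)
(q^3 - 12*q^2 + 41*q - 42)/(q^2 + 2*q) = (q^3 - 12*q^2 + 41*q - 42)/(q*(q + 2))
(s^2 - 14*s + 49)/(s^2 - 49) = (s - 7)/(s + 7)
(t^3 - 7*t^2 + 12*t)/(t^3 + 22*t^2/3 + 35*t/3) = 3*(t^2 - 7*t + 12)/(3*t^2 + 22*t + 35)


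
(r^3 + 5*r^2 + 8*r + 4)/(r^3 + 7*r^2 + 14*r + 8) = (r + 2)/(r + 4)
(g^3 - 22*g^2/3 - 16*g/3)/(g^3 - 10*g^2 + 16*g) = (g + 2/3)/(g - 2)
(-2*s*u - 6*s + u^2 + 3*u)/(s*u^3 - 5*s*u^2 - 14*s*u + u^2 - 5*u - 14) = (2*s*u + 6*s - u^2 - 3*u)/(-s*u^3 + 5*s*u^2 + 14*s*u - u^2 + 5*u + 14)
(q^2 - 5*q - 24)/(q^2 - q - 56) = (q + 3)/(q + 7)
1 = 1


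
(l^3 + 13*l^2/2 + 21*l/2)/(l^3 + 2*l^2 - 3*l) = (l + 7/2)/(l - 1)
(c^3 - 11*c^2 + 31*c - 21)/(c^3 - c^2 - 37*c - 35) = (c^2 - 4*c + 3)/(c^2 + 6*c + 5)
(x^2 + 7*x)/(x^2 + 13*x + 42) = x/(x + 6)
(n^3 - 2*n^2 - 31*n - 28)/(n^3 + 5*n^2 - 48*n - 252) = (n^2 + 5*n + 4)/(n^2 + 12*n + 36)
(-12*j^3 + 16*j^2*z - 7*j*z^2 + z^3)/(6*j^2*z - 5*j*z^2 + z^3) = (-2*j + z)/z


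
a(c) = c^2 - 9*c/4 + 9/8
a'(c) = 2*c - 9/4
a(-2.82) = 15.42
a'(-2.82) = -7.89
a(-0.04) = 1.22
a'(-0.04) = -2.33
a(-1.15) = 5.04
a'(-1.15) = -4.55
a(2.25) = 1.12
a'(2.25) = 2.25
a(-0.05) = 1.24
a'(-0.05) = -2.35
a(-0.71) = 3.23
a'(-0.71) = -3.67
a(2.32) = 1.29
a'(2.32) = 2.39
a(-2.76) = 14.95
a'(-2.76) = -7.77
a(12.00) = 118.12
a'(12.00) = 21.75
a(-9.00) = 102.38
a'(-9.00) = -20.25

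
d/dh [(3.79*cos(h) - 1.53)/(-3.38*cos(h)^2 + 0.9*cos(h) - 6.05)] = (-12.8102*cos(h)^2 + 10.3428*cos(h) + 21.5525)*sin(h)/(11.4244*cos(h)^4 - 6.084*cos(h)^3 + 41.708*cos(h)^2 - 10.89*cos(h) + 36.6025)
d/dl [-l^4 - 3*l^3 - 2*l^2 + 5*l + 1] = -4*l^3 - 9*l^2 - 4*l + 5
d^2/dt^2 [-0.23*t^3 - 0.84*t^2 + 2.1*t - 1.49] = -1.38*t - 1.68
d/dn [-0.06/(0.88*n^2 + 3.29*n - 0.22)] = (0.1056*n + 0.1974)/(0.88*n^2 + 3.29*n - 0.22)^2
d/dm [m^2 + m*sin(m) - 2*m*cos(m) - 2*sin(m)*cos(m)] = 2*m*sin(m) + m*cos(m) + 2*m + sin(m) - 2*cos(m) - 2*cos(2*m)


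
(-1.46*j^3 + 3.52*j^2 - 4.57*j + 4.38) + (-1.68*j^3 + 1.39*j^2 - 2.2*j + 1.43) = -3.14*j^3 + 4.91*j^2 - 6.77*j + 5.81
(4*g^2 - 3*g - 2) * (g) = 4*g^3 - 3*g^2 - 2*g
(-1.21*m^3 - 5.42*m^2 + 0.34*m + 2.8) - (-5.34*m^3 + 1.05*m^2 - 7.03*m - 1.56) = 4.13*m^3 - 6.47*m^2 + 7.37*m + 4.36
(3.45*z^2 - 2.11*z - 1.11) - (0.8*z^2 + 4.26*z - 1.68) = 2.65*z^2 - 6.37*z + 0.57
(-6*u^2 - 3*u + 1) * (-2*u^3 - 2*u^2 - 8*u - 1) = 12*u^5 + 18*u^4 + 52*u^3 + 28*u^2 - 5*u - 1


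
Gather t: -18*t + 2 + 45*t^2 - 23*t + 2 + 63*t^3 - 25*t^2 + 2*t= 63*t^3 + 20*t^2 - 39*t + 4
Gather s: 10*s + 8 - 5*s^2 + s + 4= -5*s^2 + 11*s + 12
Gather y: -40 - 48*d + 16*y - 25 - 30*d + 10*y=-78*d + 26*y - 65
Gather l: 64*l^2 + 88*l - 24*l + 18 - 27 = 64*l^2 + 64*l - 9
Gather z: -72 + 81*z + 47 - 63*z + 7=18*z - 18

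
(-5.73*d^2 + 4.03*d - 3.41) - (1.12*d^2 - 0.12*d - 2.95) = -6.85*d^2 + 4.15*d - 0.46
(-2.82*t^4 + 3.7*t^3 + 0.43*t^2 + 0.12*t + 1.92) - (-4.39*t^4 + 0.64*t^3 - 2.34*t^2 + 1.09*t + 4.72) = 1.57*t^4 + 3.06*t^3 + 2.77*t^2 - 0.97*t - 2.8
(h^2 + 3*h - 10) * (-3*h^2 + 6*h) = -3*h^4 - 3*h^3 + 48*h^2 - 60*h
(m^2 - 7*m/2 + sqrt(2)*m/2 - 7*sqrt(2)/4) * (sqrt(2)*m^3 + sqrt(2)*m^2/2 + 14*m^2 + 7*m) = sqrt(2)*m^5 - 3*sqrt(2)*m^4 + 15*m^4 - 45*m^3 + 21*sqrt(2)*m^3/4 - 21*sqrt(2)*m^2 - 105*m^2/4 - 49*sqrt(2)*m/4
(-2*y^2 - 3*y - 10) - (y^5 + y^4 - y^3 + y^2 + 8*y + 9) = -y^5 - y^4 + y^3 - 3*y^2 - 11*y - 19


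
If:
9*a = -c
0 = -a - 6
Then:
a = -6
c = 54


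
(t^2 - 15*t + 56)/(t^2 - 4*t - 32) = (t - 7)/(t + 4)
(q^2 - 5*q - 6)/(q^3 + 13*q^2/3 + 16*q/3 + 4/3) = 3*(q^2 - 5*q - 6)/(3*q^3 + 13*q^2 + 16*q + 4)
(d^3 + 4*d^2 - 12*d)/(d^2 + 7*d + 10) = d*(d^2 + 4*d - 12)/(d^2 + 7*d + 10)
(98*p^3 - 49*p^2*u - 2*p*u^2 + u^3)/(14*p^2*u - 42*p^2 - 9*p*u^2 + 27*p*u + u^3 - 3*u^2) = (7*p + u)/(u - 3)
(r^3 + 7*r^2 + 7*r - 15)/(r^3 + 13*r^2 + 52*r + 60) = (r^2 + 2*r - 3)/(r^2 + 8*r + 12)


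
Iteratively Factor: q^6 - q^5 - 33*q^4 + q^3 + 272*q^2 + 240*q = (q + 3)*(q^5 - 4*q^4 - 21*q^3 + 64*q^2 + 80*q) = (q + 1)*(q + 3)*(q^4 - 5*q^3 - 16*q^2 + 80*q) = (q - 5)*(q + 1)*(q + 3)*(q^3 - 16*q) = (q - 5)*(q - 4)*(q + 1)*(q + 3)*(q^2 + 4*q) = q*(q - 5)*(q - 4)*(q + 1)*(q + 3)*(q + 4)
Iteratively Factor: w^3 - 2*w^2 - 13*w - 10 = (w + 2)*(w^2 - 4*w - 5) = (w + 1)*(w + 2)*(w - 5)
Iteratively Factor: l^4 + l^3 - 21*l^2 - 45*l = (l)*(l^3 + l^2 - 21*l - 45) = l*(l - 5)*(l^2 + 6*l + 9) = l*(l - 5)*(l + 3)*(l + 3)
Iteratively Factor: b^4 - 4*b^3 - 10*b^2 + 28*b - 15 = (b - 1)*(b^3 - 3*b^2 - 13*b + 15) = (b - 1)^2*(b^2 - 2*b - 15) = (b - 1)^2*(b + 3)*(b - 5)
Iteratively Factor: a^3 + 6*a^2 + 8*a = (a + 2)*(a^2 + 4*a) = a*(a + 2)*(a + 4)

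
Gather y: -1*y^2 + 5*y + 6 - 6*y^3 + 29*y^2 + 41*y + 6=-6*y^3 + 28*y^2 + 46*y + 12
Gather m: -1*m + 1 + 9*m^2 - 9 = 9*m^2 - m - 8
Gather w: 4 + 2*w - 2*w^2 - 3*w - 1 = -2*w^2 - w + 3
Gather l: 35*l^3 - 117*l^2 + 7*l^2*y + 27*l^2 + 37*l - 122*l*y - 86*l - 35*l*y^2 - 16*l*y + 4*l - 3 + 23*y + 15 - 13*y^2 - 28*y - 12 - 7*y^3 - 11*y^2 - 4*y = 35*l^3 + l^2*(7*y - 90) + l*(-35*y^2 - 138*y - 45) - 7*y^3 - 24*y^2 - 9*y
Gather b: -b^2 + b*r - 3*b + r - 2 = -b^2 + b*(r - 3) + r - 2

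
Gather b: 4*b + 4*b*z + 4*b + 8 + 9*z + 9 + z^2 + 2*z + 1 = b*(4*z + 8) + z^2 + 11*z + 18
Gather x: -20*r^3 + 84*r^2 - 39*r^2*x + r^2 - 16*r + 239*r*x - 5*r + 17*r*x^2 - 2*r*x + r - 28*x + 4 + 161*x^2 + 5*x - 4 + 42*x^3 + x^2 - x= -20*r^3 + 85*r^2 - 20*r + 42*x^3 + x^2*(17*r + 162) + x*(-39*r^2 + 237*r - 24)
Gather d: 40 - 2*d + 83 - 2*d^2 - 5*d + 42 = -2*d^2 - 7*d + 165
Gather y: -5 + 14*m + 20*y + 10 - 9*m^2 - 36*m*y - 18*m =-9*m^2 - 4*m + y*(20 - 36*m) + 5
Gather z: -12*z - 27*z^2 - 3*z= -27*z^2 - 15*z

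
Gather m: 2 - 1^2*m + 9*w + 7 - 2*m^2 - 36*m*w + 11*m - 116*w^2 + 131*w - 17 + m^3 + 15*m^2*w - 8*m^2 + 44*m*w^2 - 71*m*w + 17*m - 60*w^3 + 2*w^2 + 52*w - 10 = m^3 + m^2*(15*w - 10) + m*(44*w^2 - 107*w + 27) - 60*w^3 - 114*w^2 + 192*w - 18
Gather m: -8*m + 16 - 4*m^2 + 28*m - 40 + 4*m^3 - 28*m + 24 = 4*m^3 - 4*m^2 - 8*m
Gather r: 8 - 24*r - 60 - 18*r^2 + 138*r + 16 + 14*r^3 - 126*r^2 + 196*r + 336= 14*r^3 - 144*r^2 + 310*r + 300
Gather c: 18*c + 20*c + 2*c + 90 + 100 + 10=40*c + 200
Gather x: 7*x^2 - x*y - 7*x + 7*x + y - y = 7*x^2 - x*y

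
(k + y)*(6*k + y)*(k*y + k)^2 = 6*k^4*y^2 + 12*k^4*y + 6*k^4 + 7*k^3*y^3 + 14*k^3*y^2 + 7*k^3*y + k^2*y^4 + 2*k^2*y^3 + k^2*y^2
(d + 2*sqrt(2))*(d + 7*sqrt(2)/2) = d^2 + 11*sqrt(2)*d/2 + 14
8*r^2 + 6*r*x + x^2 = (2*r + x)*(4*r + x)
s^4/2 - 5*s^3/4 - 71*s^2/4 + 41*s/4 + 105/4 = (s/2 + 1/2)*(s - 7)*(s - 3/2)*(s + 5)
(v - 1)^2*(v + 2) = v^3 - 3*v + 2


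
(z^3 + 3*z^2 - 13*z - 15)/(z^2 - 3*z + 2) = (z^3 + 3*z^2 - 13*z - 15)/(z^2 - 3*z + 2)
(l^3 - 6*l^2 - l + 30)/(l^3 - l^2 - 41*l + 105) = (l + 2)/(l + 7)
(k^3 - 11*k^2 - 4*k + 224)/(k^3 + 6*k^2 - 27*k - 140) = (k^2 - 15*k + 56)/(k^2 + 2*k - 35)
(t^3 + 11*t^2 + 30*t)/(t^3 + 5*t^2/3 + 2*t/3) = 3*(t^2 + 11*t + 30)/(3*t^2 + 5*t + 2)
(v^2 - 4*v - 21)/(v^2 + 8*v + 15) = (v - 7)/(v + 5)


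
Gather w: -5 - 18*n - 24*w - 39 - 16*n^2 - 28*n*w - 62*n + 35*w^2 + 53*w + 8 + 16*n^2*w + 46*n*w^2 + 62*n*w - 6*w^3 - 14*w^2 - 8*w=-16*n^2 - 80*n - 6*w^3 + w^2*(46*n + 21) + w*(16*n^2 + 34*n + 21) - 36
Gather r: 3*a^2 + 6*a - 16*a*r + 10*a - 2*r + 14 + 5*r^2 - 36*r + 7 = 3*a^2 + 16*a + 5*r^2 + r*(-16*a - 38) + 21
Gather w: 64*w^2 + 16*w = 64*w^2 + 16*w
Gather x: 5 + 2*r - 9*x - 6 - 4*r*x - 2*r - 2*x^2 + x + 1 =-2*x^2 + x*(-4*r - 8)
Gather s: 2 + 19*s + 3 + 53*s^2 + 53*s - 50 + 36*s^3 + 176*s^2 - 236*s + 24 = 36*s^3 + 229*s^2 - 164*s - 21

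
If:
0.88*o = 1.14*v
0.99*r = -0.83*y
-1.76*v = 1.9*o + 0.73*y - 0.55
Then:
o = 0.168784322170776 - 0.224022827608485*y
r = -0.838383838383838*y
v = 0.130289652202003 - 0.172929902013567*y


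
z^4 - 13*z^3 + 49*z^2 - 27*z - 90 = (z - 6)*(z - 5)*(z - 3)*(z + 1)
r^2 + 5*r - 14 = (r - 2)*(r + 7)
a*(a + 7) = a^2 + 7*a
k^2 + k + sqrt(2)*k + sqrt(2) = (k + 1)*(k + sqrt(2))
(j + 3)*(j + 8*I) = j^2 + 3*j + 8*I*j + 24*I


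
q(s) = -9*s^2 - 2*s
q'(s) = -18*s - 2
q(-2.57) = -54.30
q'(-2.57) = 44.26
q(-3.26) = -89.13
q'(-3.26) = 56.68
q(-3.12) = -81.37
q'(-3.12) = 54.16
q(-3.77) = -120.38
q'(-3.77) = 65.86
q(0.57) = -4.06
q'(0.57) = -12.26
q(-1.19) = -10.36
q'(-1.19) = 19.42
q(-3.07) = -78.68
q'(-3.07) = 53.26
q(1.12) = -13.53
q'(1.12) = -22.16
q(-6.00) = -312.00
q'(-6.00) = 106.00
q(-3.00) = -75.00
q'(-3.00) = 52.00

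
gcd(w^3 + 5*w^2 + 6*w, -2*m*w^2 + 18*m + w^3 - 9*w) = w + 3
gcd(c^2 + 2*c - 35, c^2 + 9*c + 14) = c + 7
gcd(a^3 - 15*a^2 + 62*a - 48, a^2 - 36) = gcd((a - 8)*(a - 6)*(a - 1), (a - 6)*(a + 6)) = a - 6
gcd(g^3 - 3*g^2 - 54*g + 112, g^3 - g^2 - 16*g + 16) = 1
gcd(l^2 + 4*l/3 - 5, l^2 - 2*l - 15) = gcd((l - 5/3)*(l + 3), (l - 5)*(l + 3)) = l + 3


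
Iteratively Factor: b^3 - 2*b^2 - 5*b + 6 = (b + 2)*(b^2 - 4*b + 3) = (b - 3)*(b + 2)*(b - 1)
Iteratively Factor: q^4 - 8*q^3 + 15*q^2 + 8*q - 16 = (q - 1)*(q^3 - 7*q^2 + 8*q + 16) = (q - 4)*(q - 1)*(q^2 - 3*q - 4) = (q - 4)^2*(q - 1)*(q + 1)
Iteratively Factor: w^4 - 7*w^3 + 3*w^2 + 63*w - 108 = (w - 3)*(w^3 - 4*w^2 - 9*w + 36) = (w - 3)^2*(w^2 - w - 12) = (w - 3)^2*(w + 3)*(w - 4)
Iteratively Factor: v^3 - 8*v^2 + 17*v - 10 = (v - 1)*(v^2 - 7*v + 10) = (v - 5)*(v - 1)*(v - 2)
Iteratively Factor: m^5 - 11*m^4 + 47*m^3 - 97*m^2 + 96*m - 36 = (m - 2)*(m^4 - 9*m^3 + 29*m^2 - 39*m + 18) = (m - 3)*(m - 2)*(m^3 - 6*m^2 + 11*m - 6) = (m - 3)*(m - 2)^2*(m^2 - 4*m + 3) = (m - 3)*(m - 2)^2*(m - 1)*(m - 3)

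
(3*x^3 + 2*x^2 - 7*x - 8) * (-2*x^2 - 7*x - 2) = -6*x^5 - 25*x^4 - 6*x^3 + 61*x^2 + 70*x + 16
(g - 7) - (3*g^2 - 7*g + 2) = -3*g^2 + 8*g - 9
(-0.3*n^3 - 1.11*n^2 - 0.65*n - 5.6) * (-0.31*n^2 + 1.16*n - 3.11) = 0.093*n^5 - 0.00389999999999996*n^4 - 0.1531*n^3 + 4.4341*n^2 - 4.4745*n + 17.416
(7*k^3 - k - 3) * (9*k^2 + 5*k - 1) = 63*k^5 + 35*k^4 - 16*k^3 - 32*k^2 - 14*k + 3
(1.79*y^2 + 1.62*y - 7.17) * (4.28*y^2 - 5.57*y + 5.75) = 7.6612*y^4 - 3.0367*y^3 - 29.4185*y^2 + 49.2519*y - 41.2275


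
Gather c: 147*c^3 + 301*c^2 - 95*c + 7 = 147*c^3 + 301*c^2 - 95*c + 7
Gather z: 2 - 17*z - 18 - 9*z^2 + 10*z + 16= -9*z^2 - 7*z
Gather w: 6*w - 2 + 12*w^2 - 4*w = 12*w^2 + 2*w - 2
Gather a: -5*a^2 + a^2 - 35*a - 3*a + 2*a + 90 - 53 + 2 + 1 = -4*a^2 - 36*a + 40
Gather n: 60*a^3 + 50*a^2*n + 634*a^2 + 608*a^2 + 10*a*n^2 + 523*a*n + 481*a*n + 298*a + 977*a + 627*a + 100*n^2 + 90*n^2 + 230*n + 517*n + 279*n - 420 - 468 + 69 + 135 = 60*a^3 + 1242*a^2 + 1902*a + n^2*(10*a + 190) + n*(50*a^2 + 1004*a + 1026) - 684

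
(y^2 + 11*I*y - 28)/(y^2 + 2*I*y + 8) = (y + 7*I)/(y - 2*I)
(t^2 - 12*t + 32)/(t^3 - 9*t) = (t^2 - 12*t + 32)/(t*(t^2 - 9))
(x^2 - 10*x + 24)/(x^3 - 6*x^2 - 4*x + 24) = (x - 4)/(x^2 - 4)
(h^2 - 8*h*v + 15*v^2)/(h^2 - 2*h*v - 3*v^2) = (h - 5*v)/(h + v)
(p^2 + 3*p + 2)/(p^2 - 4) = (p + 1)/(p - 2)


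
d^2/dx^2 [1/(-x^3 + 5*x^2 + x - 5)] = 2*((3*x - 5)*(x^3 - 5*x^2 - x + 5) - (-3*x^2 + 10*x + 1)^2)/(x^3 - 5*x^2 - x + 5)^3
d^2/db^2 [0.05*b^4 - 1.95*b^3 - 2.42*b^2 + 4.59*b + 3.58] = 0.6*b^2 - 11.7*b - 4.84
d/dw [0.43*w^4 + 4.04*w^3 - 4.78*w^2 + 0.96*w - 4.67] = 1.72*w^3 + 12.12*w^2 - 9.56*w + 0.96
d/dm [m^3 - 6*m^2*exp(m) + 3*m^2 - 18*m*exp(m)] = -6*m^2*exp(m) + 3*m^2 - 30*m*exp(m) + 6*m - 18*exp(m)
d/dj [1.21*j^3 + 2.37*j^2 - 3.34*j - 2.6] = 3.63*j^2 + 4.74*j - 3.34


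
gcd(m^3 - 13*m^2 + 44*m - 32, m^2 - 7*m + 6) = m - 1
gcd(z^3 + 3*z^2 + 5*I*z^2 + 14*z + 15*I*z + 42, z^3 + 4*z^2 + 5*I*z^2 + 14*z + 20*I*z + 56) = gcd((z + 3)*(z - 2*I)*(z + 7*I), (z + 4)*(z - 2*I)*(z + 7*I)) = z^2 + 5*I*z + 14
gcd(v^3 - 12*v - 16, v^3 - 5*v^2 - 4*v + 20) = v + 2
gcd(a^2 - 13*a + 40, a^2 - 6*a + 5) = a - 5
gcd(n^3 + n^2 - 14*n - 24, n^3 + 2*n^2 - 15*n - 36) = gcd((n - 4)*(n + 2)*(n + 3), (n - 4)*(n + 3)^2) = n^2 - n - 12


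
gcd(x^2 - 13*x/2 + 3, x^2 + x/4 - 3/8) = x - 1/2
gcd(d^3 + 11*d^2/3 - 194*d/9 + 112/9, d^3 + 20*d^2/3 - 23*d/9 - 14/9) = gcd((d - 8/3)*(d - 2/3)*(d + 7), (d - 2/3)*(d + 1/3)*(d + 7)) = d^2 + 19*d/3 - 14/3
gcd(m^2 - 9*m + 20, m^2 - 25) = m - 5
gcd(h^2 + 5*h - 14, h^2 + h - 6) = h - 2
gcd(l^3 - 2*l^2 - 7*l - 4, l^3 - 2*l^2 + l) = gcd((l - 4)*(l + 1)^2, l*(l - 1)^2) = 1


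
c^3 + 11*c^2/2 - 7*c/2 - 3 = (c - 1)*(c + 1/2)*(c + 6)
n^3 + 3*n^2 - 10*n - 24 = (n - 3)*(n + 2)*(n + 4)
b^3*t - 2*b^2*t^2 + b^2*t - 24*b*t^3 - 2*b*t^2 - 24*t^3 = (b - 6*t)*(b + 4*t)*(b*t + t)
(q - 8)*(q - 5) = q^2 - 13*q + 40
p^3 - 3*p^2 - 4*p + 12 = (p - 3)*(p - 2)*(p + 2)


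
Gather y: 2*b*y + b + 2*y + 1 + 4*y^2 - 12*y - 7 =b + 4*y^2 + y*(2*b - 10) - 6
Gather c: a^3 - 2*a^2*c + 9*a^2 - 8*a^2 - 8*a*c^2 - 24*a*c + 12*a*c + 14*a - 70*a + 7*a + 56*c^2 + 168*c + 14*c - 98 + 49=a^3 + a^2 - 49*a + c^2*(56 - 8*a) + c*(-2*a^2 - 12*a + 182) - 49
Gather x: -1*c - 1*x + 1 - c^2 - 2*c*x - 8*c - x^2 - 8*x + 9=-c^2 - 9*c - x^2 + x*(-2*c - 9) + 10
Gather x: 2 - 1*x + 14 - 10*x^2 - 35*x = -10*x^2 - 36*x + 16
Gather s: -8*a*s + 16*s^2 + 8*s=16*s^2 + s*(8 - 8*a)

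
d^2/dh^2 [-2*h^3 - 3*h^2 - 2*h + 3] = -12*h - 6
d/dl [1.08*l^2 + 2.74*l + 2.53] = 2.16*l + 2.74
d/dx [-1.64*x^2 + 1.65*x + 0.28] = 1.65 - 3.28*x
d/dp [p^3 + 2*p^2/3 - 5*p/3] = 3*p^2 + 4*p/3 - 5/3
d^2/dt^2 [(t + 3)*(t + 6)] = 2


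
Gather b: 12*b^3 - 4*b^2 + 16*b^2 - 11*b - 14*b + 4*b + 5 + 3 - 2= 12*b^3 + 12*b^2 - 21*b + 6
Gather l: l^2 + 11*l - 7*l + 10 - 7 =l^2 + 4*l + 3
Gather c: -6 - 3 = -9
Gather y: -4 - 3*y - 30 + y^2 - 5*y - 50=y^2 - 8*y - 84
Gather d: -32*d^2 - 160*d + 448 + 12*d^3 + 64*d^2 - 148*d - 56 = 12*d^3 + 32*d^2 - 308*d + 392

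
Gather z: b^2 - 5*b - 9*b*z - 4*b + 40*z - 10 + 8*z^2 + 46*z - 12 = b^2 - 9*b + 8*z^2 + z*(86 - 9*b) - 22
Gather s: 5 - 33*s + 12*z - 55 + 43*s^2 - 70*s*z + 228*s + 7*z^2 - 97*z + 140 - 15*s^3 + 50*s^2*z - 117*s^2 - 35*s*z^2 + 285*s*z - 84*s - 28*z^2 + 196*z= -15*s^3 + s^2*(50*z - 74) + s*(-35*z^2 + 215*z + 111) - 21*z^2 + 111*z + 90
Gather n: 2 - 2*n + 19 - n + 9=30 - 3*n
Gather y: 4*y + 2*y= 6*y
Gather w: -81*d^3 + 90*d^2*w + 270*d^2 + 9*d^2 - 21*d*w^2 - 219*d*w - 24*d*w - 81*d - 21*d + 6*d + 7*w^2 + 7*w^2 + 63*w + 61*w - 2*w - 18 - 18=-81*d^3 + 279*d^2 - 96*d + w^2*(14 - 21*d) + w*(90*d^2 - 243*d + 122) - 36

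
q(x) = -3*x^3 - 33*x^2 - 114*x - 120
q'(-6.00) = -42.00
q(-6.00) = 24.00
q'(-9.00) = -249.00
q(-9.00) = 420.00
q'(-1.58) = -32.19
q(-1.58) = -10.43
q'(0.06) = -117.99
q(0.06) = -126.96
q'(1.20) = -206.16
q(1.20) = -309.50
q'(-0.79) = -67.48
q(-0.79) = -49.06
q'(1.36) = -220.41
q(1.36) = -343.62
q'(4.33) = -568.52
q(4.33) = -1475.88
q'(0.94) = -183.99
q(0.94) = -258.81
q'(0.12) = -122.05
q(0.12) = -134.16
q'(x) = -9*x^2 - 66*x - 114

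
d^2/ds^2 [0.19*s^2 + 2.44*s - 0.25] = 0.380000000000000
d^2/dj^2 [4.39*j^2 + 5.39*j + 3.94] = 8.78000000000000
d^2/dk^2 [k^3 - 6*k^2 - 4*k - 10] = 6*k - 12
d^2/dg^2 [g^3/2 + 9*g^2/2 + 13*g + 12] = 3*g + 9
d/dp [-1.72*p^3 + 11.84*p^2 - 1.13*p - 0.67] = -5.16*p^2 + 23.68*p - 1.13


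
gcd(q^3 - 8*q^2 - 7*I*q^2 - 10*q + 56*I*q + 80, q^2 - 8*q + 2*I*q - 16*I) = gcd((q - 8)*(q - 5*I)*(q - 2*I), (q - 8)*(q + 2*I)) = q - 8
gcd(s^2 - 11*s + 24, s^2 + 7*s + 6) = 1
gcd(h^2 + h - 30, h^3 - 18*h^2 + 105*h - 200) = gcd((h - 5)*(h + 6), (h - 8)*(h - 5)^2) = h - 5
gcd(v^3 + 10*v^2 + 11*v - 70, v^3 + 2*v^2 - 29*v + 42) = v^2 + 5*v - 14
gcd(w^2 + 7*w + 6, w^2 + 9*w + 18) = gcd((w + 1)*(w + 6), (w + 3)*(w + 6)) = w + 6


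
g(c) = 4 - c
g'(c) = -1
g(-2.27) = 6.27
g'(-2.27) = -1.00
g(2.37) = 1.63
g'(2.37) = -1.00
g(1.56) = 2.44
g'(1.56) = -1.00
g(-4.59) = 8.59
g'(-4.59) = -1.00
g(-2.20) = 6.20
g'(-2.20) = -1.00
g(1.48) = 2.52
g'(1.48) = -1.00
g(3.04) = 0.96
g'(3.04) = -1.00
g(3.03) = 0.97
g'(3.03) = -1.00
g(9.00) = -5.00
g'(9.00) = -1.00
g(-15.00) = 19.00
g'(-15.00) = -1.00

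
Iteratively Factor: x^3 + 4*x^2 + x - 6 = (x + 2)*(x^2 + 2*x - 3) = (x - 1)*(x + 2)*(x + 3)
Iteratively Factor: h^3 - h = (h)*(h^2 - 1) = h*(h + 1)*(h - 1)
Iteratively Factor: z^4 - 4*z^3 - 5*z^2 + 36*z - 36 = (z - 3)*(z^3 - z^2 - 8*z + 12) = (z - 3)*(z - 2)*(z^2 + z - 6) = (z - 3)*(z - 2)^2*(z + 3)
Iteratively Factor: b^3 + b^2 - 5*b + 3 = (b - 1)*(b^2 + 2*b - 3) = (b - 1)^2*(b + 3)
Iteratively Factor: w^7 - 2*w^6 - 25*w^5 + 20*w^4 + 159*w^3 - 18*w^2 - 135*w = (w + 3)*(w^6 - 5*w^5 - 10*w^4 + 50*w^3 + 9*w^2 - 45*w) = (w - 3)*(w + 3)*(w^5 - 2*w^4 - 16*w^3 + 2*w^2 + 15*w) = (w - 3)*(w + 3)^2*(w^4 - 5*w^3 - w^2 + 5*w) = (w - 5)*(w - 3)*(w + 3)^2*(w^3 - w) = (w - 5)*(w - 3)*(w + 1)*(w + 3)^2*(w^2 - w) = w*(w - 5)*(w - 3)*(w + 1)*(w + 3)^2*(w - 1)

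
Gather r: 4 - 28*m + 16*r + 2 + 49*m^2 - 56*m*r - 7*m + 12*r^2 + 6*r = 49*m^2 - 35*m + 12*r^2 + r*(22 - 56*m) + 6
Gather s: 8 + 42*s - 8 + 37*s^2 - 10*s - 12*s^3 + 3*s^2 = -12*s^3 + 40*s^2 + 32*s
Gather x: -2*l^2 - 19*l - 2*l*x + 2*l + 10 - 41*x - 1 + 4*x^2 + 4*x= -2*l^2 - 17*l + 4*x^2 + x*(-2*l - 37) + 9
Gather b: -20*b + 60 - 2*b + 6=66 - 22*b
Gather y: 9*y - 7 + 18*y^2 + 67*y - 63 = 18*y^2 + 76*y - 70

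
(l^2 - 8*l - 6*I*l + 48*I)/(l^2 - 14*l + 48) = (l - 6*I)/(l - 6)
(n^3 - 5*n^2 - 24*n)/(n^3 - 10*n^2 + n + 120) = n/(n - 5)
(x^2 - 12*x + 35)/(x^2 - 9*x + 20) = (x - 7)/(x - 4)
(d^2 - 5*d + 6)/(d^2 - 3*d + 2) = (d - 3)/(d - 1)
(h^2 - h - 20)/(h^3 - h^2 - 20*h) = 1/h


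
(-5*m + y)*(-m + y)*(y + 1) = 5*m^2*y + 5*m^2 - 6*m*y^2 - 6*m*y + y^3 + y^2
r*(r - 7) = r^2 - 7*r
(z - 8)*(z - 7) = z^2 - 15*z + 56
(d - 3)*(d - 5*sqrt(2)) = d^2 - 5*sqrt(2)*d - 3*d + 15*sqrt(2)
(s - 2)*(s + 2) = s^2 - 4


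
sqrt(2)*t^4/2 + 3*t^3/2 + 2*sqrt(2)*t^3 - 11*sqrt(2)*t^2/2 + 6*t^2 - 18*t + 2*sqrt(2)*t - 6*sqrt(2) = (t - 2)*(t + 6)*(t + sqrt(2)/2)*(sqrt(2)*t/2 + 1)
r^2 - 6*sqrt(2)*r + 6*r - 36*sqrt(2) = (r + 6)*(r - 6*sqrt(2))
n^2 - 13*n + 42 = (n - 7)*(n - 6)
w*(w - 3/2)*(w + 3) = w^3 + 3*w^2/2 - 9*w/2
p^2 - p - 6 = (p - 3)*(p + 2)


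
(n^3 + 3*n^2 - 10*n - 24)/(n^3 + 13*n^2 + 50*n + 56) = (n - 3)/(n + 7)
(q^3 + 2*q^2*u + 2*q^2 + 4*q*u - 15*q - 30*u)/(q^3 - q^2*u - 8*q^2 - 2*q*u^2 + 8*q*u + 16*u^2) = (q^3 + 2*q^2*u + 2*q^2 + 4*q*u - 15*q - 30*u)/(q^3 - q^2*u - 8*q^2 - 2*q*u^2 + 8*q*u + 16*u^2)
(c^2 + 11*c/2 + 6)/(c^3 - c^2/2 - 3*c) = (c + 4)/(c*(c - 2))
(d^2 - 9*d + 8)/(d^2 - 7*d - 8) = (d - 1)/(d + 1)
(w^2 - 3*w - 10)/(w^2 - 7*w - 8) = (-w^2 + 3*w + 10)/(-w^2 + 7*w + 8)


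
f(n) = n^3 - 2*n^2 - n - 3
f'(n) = 3*n^2 - 4*n - 1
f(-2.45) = -27.26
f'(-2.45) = 26.81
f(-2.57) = -30.61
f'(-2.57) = 29.09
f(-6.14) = -303.73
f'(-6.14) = 136.66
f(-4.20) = -108.17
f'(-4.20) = 68.72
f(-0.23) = -2.89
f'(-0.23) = 0.08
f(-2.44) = -26.99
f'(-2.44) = 26.62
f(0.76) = -4.48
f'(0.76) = -2.31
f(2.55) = -1.97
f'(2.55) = 8.31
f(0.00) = -3.00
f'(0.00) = -1.00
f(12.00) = 1425.00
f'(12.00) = 383.00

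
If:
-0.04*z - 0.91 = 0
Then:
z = -22.75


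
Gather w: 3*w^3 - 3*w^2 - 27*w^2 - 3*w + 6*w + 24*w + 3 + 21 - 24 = 3*w^3 - 30*w^2 + 27*w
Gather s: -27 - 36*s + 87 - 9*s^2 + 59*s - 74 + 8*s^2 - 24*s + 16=-s^2 - s + 2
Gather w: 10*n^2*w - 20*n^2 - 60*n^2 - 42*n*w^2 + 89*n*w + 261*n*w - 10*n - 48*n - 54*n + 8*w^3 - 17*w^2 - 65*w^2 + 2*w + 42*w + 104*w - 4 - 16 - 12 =-80*n^2 - 112*n + 8*w^3 + w^2*(-42*n - 82) + w*(10*n^2 + 350*n + 148) - 32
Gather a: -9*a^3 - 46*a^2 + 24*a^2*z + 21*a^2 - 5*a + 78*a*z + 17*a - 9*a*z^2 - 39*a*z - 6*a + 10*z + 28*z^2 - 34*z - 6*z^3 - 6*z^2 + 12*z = -9*a^3 + a^2*(24*z - 25) + a*(-9*z^2 + 39*z + 6) - 6*z^3 + 22*z^2 - 12*z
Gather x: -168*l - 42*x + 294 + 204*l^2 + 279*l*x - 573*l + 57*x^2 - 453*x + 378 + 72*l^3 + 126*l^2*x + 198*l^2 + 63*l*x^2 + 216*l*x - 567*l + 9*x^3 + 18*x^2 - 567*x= 72*l^3 + 402*l^2 - 1308*l + 9*x^3 + x^2*(63*l + 75) + x*(126*l^2 + 495*l - 1062) + 672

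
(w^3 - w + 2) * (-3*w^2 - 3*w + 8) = -3*w^5 - 3*w^4 + 11*w^3 - 3*w^2 - 14*w + 16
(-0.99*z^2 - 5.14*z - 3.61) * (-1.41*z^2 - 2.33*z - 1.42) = 1.3959*z^4 + 9.5541*z^3 + 18.4721*z^2 + 15.7101*z + 5.1262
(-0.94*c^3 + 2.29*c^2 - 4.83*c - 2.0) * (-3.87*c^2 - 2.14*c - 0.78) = 3.6378*c^5 - 6.8507*c^4 + 14.5247*c^3 + 16.29*c^2 + 8.0474*c + 1.56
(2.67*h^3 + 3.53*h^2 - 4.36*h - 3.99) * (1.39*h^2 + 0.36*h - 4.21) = 3.7113*h^5 + 5.8679*h^4 - 16.0303*h^3 - 21.977*h^2 + 16.9192*h + 16.7979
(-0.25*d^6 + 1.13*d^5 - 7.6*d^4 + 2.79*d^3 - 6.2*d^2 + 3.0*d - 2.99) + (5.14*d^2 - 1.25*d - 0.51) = -0.25*d^6 + 1.13*d^5 - 7.6*d^4 + 2.79*d^3 - 1.06*d^2 + 1.75*d - 3.5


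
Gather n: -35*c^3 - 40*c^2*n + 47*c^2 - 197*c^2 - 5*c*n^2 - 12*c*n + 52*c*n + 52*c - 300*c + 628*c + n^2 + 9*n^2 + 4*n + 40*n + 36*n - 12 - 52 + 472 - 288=-35*c^3 - 150*c^2 + 380*c + n^2*(10 - 5*c) + n*(-40*c^2 + 40*c + 80) + 120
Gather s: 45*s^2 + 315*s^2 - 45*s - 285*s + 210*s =360*s^2 - 120*s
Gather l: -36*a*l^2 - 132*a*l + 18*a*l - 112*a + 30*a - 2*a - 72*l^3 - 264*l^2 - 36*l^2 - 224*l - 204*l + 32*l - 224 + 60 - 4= -84*a - 72*l^3 + l^2*(-36*a - 300) + l*(-114*a - 396) - 168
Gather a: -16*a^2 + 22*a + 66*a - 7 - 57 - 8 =-16*a^2 + 88*a - 72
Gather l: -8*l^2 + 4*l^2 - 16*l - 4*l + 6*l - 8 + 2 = -4*l^2 - 14*l - 6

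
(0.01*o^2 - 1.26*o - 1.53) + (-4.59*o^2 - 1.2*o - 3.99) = -4.58*o^2 - 2.46*o - 5.52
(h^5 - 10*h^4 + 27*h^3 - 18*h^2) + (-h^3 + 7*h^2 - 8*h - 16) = h^5 - 10*h^4 + 26*h^3 - 11*h^2 - 8*h - 16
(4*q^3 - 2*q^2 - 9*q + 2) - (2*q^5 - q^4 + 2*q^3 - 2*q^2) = -2*q^5 + q^4 + 2*q^3 - 9*q + 2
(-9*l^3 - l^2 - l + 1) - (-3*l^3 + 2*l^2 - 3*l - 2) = -6*l^3 - 3*l^2 + 2*l + 3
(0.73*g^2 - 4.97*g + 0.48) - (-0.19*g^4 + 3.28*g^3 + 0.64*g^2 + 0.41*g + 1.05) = 0.19*g^4 - 3.28*g^3 + 0.09*g^2 - 5.38*g - 0.57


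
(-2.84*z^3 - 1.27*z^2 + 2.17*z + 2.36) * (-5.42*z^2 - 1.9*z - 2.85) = 15.3928*z^5 + 12.2794*z^4 - 1.2544*z^3 - 13.2947*z^2 - 10.6685*z - 6.726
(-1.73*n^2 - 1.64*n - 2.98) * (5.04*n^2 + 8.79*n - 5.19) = -8.7192*n^4 - 23.4723*n^3 - 20.4561*n^2 - 17.6826*n + 15.4662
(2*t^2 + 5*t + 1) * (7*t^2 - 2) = 14*t^4 + 35*t^3 + 3*t^2 - 10*t - 2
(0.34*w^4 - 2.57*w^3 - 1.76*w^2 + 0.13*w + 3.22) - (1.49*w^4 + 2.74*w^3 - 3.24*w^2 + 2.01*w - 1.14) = -1.15*w^4 - 5.31*w^3 + 1.48*w^2 - 1.88*w + 4.36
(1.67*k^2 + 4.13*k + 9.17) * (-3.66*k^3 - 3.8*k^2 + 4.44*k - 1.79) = -6.1122*k^5 - 21.4618*k^4 - 41.8414*k^3 - 19.4981*k^2 + 33.3221*k - 16.4143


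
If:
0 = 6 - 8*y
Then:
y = 3/4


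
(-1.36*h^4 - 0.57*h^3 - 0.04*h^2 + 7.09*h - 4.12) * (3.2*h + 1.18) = -4.352*h^5 - 3.4288*h^4 - 0.8006*h^3 + 22.6408*h^2 - 4.8178*h - 4.8616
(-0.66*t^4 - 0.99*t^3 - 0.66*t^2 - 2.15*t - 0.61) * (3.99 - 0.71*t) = 0.4686*t^5 - 1.9305*t^4 - 3.4815*t^3 - 1.1069*t^2 - 8.1454*t - 2.4339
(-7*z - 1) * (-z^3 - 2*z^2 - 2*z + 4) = 7*z^4 + 15*z^3 + 16*z^2 - 26*z - 4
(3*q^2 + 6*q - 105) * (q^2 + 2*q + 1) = 3*q^4 + 12*q^3 - 90*q^2 - 204*q - 105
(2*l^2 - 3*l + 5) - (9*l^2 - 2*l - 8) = -7*l^2 - l + 13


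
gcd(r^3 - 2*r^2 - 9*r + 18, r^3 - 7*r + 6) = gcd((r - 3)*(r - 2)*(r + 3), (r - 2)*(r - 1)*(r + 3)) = r^2 + r - 6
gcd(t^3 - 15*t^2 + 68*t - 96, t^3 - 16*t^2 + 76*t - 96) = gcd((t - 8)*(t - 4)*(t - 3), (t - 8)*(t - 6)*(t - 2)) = t - 8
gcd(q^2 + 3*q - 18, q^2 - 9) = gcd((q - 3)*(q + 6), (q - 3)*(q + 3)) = q - 3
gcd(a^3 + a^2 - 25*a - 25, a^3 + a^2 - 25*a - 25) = a^3 + a^2 - 25*a - 25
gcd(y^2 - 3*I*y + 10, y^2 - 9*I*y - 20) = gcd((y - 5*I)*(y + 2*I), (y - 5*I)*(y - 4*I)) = y - 5*I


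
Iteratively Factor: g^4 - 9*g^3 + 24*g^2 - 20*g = (g - 2)*(g^3 - 7*g^2 + 10*g) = g*(g - 2)*(g^2 - 7*g + 10) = g*(g - 5)*(g - 2)*(g - 2)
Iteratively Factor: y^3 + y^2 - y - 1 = (y + 1)*(y^2 - 1) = (y - 1)*(y + 1)*(y + 1)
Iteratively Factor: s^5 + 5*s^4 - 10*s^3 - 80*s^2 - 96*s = (s)*(s^4 + 5*s^3 - 10*s^2 - 80*s - 96) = s*(s - 4)*(s^3 + 9*s^2 + 26*s + 24) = s*(s - 4)*(s + 4)*(s^2 + 5*s + 6) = s*(s - 4)*(s + 3)*(s + 4)*(s + 2)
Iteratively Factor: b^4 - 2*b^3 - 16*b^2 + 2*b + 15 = (b + 3)*(b^3 - 5*b^2 - b + 5) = (b + 1)*(b + 3)*(b^2 - 6*b + 5) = (b - 1)*(b + 1)*(b + 3)*(b - 5)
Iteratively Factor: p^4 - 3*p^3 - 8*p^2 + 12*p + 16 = (p + 1)*(p^3 - 4*p^2 - 4*p + 16) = (p + 1)*(p + 2)*(p^2 - 6*p + 8) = (p - 4)*(p + 1)*(p + 2)*(p - 2)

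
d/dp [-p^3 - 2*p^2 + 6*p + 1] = -3*p^2 - 4*p + 6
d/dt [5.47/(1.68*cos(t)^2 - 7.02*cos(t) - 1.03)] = (18.3792*cos(t) - 38.3994)*sin(t)/(-1.68*cos(t)^2 + 7.02*cos(t) + 1.03)^2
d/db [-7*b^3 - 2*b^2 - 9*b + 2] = -21*b^2 - 4*b - 9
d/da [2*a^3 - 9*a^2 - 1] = 6*a*(a - 3)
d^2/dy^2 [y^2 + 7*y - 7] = 2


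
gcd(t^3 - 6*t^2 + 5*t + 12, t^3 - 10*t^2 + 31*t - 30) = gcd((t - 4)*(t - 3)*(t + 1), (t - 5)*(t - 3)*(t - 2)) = t - 3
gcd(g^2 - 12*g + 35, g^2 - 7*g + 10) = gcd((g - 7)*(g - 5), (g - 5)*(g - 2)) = g - 5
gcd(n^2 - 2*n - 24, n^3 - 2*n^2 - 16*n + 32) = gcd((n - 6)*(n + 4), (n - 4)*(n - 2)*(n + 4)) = n + 4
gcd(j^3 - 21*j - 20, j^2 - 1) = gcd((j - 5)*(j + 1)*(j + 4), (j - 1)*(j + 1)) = j + 1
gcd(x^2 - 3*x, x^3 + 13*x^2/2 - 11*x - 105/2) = x - 3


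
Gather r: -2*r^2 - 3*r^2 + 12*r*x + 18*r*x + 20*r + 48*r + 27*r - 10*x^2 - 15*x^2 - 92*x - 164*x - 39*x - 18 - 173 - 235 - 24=-5*r^2 + r*(30*x + 95) - 25*x^2 - 295*x - 450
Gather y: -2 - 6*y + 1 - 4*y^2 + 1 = -4*y^2 - 6*y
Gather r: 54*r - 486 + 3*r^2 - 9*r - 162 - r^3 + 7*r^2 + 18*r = -r^3 + 10*r^2 + 63*r - 648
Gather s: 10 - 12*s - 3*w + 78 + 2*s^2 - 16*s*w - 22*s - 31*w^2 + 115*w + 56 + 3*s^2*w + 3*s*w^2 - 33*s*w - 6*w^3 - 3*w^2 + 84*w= s^2*(3*w + 2) + s*(3*w^2 - 49*w - 34) - 6*w^3 - 34*w^2 + 196*w + 144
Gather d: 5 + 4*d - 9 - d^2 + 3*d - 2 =-d^2 + 7*d - 6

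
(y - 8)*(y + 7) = y^2 - y - 56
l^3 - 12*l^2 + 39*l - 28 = (l - 7)*(l - 4)*(l - 1)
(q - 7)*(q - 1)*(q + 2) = q^3 - 6*q^2 - 9*q + 14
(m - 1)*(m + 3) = m^2 + 2*m - 3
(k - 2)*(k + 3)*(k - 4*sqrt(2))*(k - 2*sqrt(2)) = k^4 - 6*sqrt(2)*k^3 + k^3 - 6*sqrt(2)*k^2 + 10*k^2 + 16*k + 36*sqrt(2)*k - 96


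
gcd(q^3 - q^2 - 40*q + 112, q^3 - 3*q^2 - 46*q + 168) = q^2 + 3*q - 28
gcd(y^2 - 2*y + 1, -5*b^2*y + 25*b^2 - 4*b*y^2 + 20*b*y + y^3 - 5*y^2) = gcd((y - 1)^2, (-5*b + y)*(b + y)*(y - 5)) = 1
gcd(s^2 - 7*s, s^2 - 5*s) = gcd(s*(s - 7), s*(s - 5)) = s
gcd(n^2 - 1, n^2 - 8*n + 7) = n - 1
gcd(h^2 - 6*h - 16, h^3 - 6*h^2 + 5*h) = 1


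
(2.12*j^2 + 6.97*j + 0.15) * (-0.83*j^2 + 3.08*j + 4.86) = -1.7596*j^4 + 0.7445*j^3 + 31.6463*j^2 + 34.3362*j + 0.729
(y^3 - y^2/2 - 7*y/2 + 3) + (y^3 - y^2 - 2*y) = 2*y^3 - 3*y^2/2 - 11*y/2 + 3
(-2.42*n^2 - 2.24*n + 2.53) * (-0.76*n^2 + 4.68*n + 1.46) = 1.8392*n^4 - 9.6232*n^3 - 15.9392*n^2 + 8.57*n + 3.6938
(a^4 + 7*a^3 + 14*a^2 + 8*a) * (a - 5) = a^5 + 2*a^4 - 21*a^3 - 62*a^2 - 40*a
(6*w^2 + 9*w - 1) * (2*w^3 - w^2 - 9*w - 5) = 12*w^5 + 12*w^4 - 65*w^3 - 110*w^2 - 36*w + 5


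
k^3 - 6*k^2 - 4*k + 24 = (k - 6)*(k - 2)*(k + 2)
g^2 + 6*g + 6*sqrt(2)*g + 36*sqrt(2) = (g + 6)*(g + 6*sqrt(2))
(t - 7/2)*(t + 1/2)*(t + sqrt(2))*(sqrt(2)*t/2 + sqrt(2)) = sqrt(2)*t^4/2 - sqrt(2)*t^3/2 + t^3 - 31*sqrt(2)*t^2/8 - t^2 - 31*t/4 - 7*sqrt(2)*t/4 - 7/2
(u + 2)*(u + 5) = u^2 + 7*u + 10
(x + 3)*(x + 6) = x^2 + 9*x + 18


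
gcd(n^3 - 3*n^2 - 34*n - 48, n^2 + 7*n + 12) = n + 3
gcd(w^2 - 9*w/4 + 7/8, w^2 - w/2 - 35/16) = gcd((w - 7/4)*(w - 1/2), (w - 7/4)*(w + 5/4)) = w - 7/4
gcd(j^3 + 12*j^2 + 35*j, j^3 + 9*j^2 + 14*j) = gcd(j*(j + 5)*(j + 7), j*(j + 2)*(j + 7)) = j^2 + 7*j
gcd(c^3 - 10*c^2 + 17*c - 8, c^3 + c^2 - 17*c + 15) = c - 1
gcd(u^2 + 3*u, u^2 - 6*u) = u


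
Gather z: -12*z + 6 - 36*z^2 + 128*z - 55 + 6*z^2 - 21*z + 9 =-30*z^2 + 95*z - 40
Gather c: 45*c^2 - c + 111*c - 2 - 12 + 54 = 45*c^2 + 110*c + 40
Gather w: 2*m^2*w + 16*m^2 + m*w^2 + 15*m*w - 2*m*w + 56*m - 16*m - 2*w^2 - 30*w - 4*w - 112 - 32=16*m^2 + 40*m + w^2*(m - 2) + w*(2*m^2 + 13*m - 34) - 144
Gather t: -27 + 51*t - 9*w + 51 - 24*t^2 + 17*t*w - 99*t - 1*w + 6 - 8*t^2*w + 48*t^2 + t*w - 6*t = t^2*(24 - 8*w) + t*(18*w - 54) - 10*w + 30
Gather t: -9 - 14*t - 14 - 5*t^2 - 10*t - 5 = -5*t^2 - 24*t - 28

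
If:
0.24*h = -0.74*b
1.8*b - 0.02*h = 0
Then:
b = 0.00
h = 0.00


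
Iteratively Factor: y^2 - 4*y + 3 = (y - 1)*(y - 3)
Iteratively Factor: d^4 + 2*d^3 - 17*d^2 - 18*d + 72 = (d - 3)*(d^3 + 5*d^2 - 2*d - 24) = (d - 3)*(d + 3)*(d^2 + 2*d - 8) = (d - 3)*(d - 2)*(d + 3)*(d + 4)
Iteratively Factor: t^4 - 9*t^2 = (t)*(t^3 - 9*t) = t^2*(t^2 - 9) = t^2*(t + 3)*(t - 3)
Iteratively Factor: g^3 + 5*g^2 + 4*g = (g + 1)*(g^2 + 4*g) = (g + 1)*(g + 4)*(g)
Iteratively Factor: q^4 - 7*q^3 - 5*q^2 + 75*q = (q + 3)*(q^3 - 10*q^2 + 25*q) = (q - 5)*(q + 3)*(q^2 - 5*q) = (q - 5)^2*(q + 3)*(q)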